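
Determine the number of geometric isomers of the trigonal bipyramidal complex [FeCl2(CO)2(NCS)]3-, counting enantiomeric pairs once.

A trigonal bipyramid has two axial and three equatorial sites, which are chemically inequivalent.
Placing the ligands in turn and identifying arrangements related by rotation or reflection leaves 5 distinct geometric isomers.

5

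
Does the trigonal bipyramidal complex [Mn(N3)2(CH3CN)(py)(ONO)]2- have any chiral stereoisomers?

In a trigonal bipyramid the two axial positions differ from the three equatorial ones.
Systematic enumeration (placing each ligand type in turn and discarding arrangements equivalent by rotation or reflection) gives 7 geometric isomers.
Of these, 3 lack any improper symmetry element and so occur as enantiomeric pairs, giving 7 + 3 = 10 stereoisomers in total.

yes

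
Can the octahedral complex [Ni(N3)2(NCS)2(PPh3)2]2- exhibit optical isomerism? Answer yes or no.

yes

The six octahedral sites form three mutually perpendicular trans pairs.
Working through the distinct placements yields 5 geometric isomers: N3 trans, NCS trans, PPh3 trans; N3 trans, NCS cis, PPh3 cis; N3 cis, NCS cis, PPh3 trans; N3 cis, NCS cis, PPh3 cis (chiral); N3 cis, NCS trans, PPh3 cis.
One of these lacks any improper symmetry element and so occurs as an enantiomeric pair, giving 5 + 1 = 6 stereoisomers in total.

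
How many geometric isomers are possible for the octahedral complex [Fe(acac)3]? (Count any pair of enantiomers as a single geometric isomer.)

The six octahedral sites form three mutually perpendicular trans pairs.
Each acac is bidentate and must span two cis positions.
Only one geometric arrangement is possible; it has no improper symmetry element, so it exists as a pair of enantiomers (2 stereoisomers).

1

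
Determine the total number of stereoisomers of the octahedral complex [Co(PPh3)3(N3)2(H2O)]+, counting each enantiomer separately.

In an octahedral complex each vertex has one trans partner and four cis neighbours.
There are 3 geometric isomers: PPh3 mer, N3 cis; PPh3 mer, N3 trans; PPh3 fac, N3 cis.
Each arrangement has an internal mirror plane or centre of symmetry, so none is chiral.

3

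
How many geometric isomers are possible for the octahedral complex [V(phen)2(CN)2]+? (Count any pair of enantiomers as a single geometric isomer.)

2

An octahedron has six vertices in three trans pairs; every non-trans pair is cis.
Each phen is bidentate and must span two cis positions.
Working through the distinct placements yields 2 geometric isomers: CN trans; CN cis (chiral).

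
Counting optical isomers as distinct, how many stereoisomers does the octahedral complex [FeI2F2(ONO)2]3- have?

6

An octahedron has six vertices in three trans pairs; every non-trans pair is cis.
Systematic placement gives 5 geometric isomers: I trans, F trans, ONO trans; I cis, F trans, ONO cis; I cis, F cis, ONO trans; I cis, F cis, ONO cis (chiral); I trans, F cis, ONO cis.
One of these lacks any improper symmetry element and so occurs as an enantiomeric pair, giving 5 + 1 = 6 stereoisomers in total.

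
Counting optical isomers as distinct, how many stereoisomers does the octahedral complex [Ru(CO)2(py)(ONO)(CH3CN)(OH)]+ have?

15

Systematic enumeration (placing each ligand type in turn and discarding arrangements equivalent by rotation or reflection) gives 9 geometric isomers.
Of these, 6 lack any improper symmetry element and so occur as enantiomeric pairs, giving 9 + 6 = 15 stereoisomers in total.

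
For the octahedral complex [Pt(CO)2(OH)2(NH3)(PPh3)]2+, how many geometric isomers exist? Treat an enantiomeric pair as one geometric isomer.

6

Systematic placement gives 6 geometric isomers: CO trans, OH cis; CO trans, OH trans; CO cis, OH cis (3 arrangements, 2 chiral); CO cis, OH trans.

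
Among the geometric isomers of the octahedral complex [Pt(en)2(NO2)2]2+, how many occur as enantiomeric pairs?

In an octahedral complex each vertex has one trans partner and four cis neighbours.
Each en is bidentate and must span two cis positions.
The distinct arrangements are (2 in all): NO2 trans; NO2 cis (chiral).
One of these lacks any improper symmetry element and so occurs as an enantiomeric pair, giving 2 + 1 = 3 stereoisomers in total.

1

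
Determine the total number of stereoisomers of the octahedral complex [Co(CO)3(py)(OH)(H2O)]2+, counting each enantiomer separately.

The six octahedral sites form three mutually perpendicular trans pairs.
There are 4 geometric isomers: CO mer (3 arrangements); CO fac (chiral).
One of these lacks any improper symmetry element and so occurs as an enantiomeric pair, giving 4 + 1 = 5 stereoisomers in total.

5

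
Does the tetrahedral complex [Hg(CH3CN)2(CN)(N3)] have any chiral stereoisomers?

In a tetrahedral complex all four positions are equivalent and every pair of ligands is adjacent — there is no cis/trans distinction.
Only one geometric arrangement is possible.

no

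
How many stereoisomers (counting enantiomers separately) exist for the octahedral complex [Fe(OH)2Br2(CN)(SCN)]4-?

The six octahedral sites form three mutually perpendicular trans pairs.
Working through the distinct placements yields 6 geometric isomers: OH cis, Br trans; OH trans, Br trans; OH cis, Br cis (3 arrangements, 2 chiral); OH trans, Br cis.
Of these, 2 lack any improper symmetry element and so occur as enantiomeric pairs, giving 6 + 2 = 8 stereoisomers in total.

8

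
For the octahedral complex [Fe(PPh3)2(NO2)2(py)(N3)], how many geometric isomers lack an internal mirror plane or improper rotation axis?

An octahedron has six vertices in three trans pairs; every non-trans pair is cis.
The distinct arrangements are (6 in all): PPh3 cis, NO2 cis (3 arrangements, 2 chiral); PPh3 trans, NO2 cis; PPh3 cis, NO2 trans; PPh3 trans, NO2 trans.
Of these, 2 lack any improper symmetry element and so occur as enantiomeric pairs, giving 6 + 2 = 8 stereoisomers in total.

2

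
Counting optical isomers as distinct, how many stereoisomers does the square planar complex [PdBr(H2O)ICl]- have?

3

In a square planar complex each vertex has one trans partner and two cis neighbours.
There are 3 geometric isomers: (Br/H2O trans, Cl/I trans); (Br/I trans, Cl/H2O trans); (Br/Cl trans, H2O/I trans).
Each arrangement has an internal mirror plane or centre of symmetry, so none is chiral.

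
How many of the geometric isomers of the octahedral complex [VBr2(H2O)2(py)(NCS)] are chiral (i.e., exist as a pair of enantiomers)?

2

An octahedron has six vertices in three trans pairs; every non-trans pair is cis.
Working through the distinct placements yields 6 geometric isomers: Br trans, H2O trans; Br trans, H2O cis; Br cis, H2O cis (3 arrangements, 2 chiral); Br cis, H2O trans.
Of these, 2 lack any improper symmetry element and so occur as enantiomeric pairs, giving 6 + 2 = 8 stereoisomers in total.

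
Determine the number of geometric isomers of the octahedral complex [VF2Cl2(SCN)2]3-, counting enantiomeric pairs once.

The six octahedral sites form three mutually perpendicular trans pairs.
There are 5 geometric isomers: F trans, Cl trans, SCN trans; F cis, Cl trans, SCN cis; F cis, Cl cis, SCN trans; F cis, Cl cis, SCN cis (chiral); F trans, Cl cis, SCN cis.

5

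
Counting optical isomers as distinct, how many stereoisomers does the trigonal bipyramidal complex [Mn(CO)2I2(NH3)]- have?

A trigonal bipyramid has two axial and three equatorial sites, which are chemically inequivalent.
Exhaustive case analysis gives 5 geometric isomers.
One of these lacks any improper symmetry element and so occurs as an enantiomeric pair, giving 5 + 1 = 6 stereoisomers in total.

6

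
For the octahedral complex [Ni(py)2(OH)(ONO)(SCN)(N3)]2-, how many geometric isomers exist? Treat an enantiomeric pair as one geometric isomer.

9

In an octahedral complex each vertex has one trans partner and four cis neighbours.
Exhaustive case analysis gives 9 geometric isomers.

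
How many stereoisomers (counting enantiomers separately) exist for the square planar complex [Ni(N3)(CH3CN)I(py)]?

A square has two trans pairs of vertices; adjacent vertices are cis.
Systematic placement gives 3 geometric isomers: (CH3CN/N3 trans, I/py trans); (CH3CN/py trans, I/N3 trans); (CH3CN/I trans, N3/py trans).
Each arrangement has an internal mirror plane or centre of symmetry, so none is chiral.

3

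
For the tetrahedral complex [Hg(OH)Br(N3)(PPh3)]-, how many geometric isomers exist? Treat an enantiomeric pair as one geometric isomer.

1

Only one geometric arrangement is possible; it has no improper symmetry element, so it exists as a pair of enantiomers (2 stereoisomers).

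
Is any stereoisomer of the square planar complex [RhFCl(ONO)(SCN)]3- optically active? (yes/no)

no

A square has two trans pairs of vertices; adjacent vertices are cis.
Systematic placement gives 3 geometric isomers: (Cl/ONO trans, F/SCN trans); (Cl/SCN trans, F/ONO trans); (Cl/F trans, ONO/SCN trans).
Each arrangement has an internal mirror plane or centre of symmetry, so none is chiral.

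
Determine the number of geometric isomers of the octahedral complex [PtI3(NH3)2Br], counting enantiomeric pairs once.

3

Working through the distinct placements yields 3 geometric isomers: I mer, NH3 trans; I fac, NH3 cis; I mer, NH3 cis.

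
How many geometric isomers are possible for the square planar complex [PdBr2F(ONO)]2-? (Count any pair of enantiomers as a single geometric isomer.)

2

A square has two trans pairs of vertices; adjacent vertices are cis.
The distinct arrangements are (2 in all): Br cis; Br trans.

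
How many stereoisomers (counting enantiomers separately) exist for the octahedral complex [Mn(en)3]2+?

In an octahedral complex each vertex has one trans partner and four cis neighbours.
Each en is bidentate and must span two cis positions.
Only one geometric arrangement is possible; it has no improper symmetry element, so it exists as a pair of enantiomers (2 stereoisomers).

2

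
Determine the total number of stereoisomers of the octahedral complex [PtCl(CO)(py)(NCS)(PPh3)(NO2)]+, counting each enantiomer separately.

30

An octahedron has six vertices in three trans pairs; every non-trans pair is cis.
Placing the ligands in turn and identifying arrangements related by rotation or reflection leaves 15 distinct geometric isomers.
Of these, 15 lack any improper symmetry element and so occur as enantiomeric pairs, giving 15 + 15 = 30 stereoisomers in total.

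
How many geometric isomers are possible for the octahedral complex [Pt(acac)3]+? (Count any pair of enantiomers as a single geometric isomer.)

An octahedron has six vertices in three trans pairs; every non-trans pair is cis.
Each acac is bidentate and must span two cis positions.
Only one geometric arrangement is possible; it has no improper symmetry element, so it exists as a pair of enantiomers (2 stereoisomers).

1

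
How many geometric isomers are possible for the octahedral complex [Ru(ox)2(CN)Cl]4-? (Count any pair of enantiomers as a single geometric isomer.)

2

Each ox is bidentate and must span two cis positions.
The distinct arrangements are (2 in all): CN and Cl mutually trans; CN and Cl mutually cis (chiral).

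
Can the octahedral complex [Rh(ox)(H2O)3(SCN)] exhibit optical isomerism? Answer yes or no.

The six octahedral sites form three mutually perpendicular trans pairs.
Each ox is bidentate and must span two cis positions.
There are 2 geometric isomers: H2O mer; H2O fac.
Each arrangement has an internal mirror plane or centre of symmetry, so none is chiral.

no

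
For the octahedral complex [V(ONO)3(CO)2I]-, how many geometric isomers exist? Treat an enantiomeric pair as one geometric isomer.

3

An octahedron has six vertices in three trans pairs; every non-trans pair is cis.
The distinct arrangements are (3 in all): ONO mer, CO trans; ONO mer, CO cis; ONO fac, CO cis.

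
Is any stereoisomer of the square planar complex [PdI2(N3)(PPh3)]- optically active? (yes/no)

In a square planar complex each vertex has one trans partner and two cis neighbours.
Systematic placement gives 2 geometric isomers: I cis; I trans.
Each arrangement has an internal mirror plane or centre of symmetry, so none is chiral.

no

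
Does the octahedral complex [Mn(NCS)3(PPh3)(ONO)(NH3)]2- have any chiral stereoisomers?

yes

Working through the distinct placements yields 4 geometric isomers: NCS mer (3 arrangements); NCS fac (chiral).
One of these lacks any improper symmetry element and so occurs as an enantiomeric pair, giving 4 + 1 = 5 stereoisomers in total.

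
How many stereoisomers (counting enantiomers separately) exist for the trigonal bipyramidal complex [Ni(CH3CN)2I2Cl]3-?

Placing the ligands in turn and identifying arrangements related by rotation or reflection leaves 5 distinct geometric isomers.
One of these lacks any improper symmetry element and so occurs as an enantiomeric pair, giving 5 + 1 = 6 stereoisomers in total.

6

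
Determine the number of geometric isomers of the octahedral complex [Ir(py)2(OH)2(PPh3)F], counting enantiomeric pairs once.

Working through the distinct placements yields 6 geometric isomers: py trans, OH cis; py cis, OH cis (3 arrangements, 2 chiral); py trans, OH trans; py cis, OH trans.

6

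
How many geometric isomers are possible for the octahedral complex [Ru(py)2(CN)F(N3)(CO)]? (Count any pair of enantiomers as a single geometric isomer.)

An octahedron has six vertices in three trans pairs; every non-trans pair is cis.
Placing the ligands in turn and identifying arrangements related by rotation or reflection leaves 9 distinct geometric isomers.

9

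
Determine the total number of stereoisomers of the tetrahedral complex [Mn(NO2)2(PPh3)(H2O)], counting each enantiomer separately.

1

In a tetrahedral complex all four positions are equivalent and every pair of ligands is adjacent — there is no cis/trans distinction.
Only one geometric arrangement is possible.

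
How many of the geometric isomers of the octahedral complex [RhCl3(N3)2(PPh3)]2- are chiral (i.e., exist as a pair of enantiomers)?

In an octahedral complex each vertex has one trans partner and four cis neighbours.
The distinct arrangements are (3 in all): Cl mer, N3 cis; Cl mer, N3 trans; Cl fac, N3 cis.
Each arrangement has an internal mirror plane or centre of symmetry, so none is chiral.

0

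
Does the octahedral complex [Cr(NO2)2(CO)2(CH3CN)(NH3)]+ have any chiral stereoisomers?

yes

Systematic placement gives 6 geometric isomers: NO2 trans, CO cis; NO2 cis, CO cis (3 arrangements, 2 chiral); NO2 trans, CO trans; NO2 cis, CO trans.
Of these, 2 lack any improper symmetry element and so occur as enantiomeric pairs, giving 6 + 2 = 8 stereoisomers in total.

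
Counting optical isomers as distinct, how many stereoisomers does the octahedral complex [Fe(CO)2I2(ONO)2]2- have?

6

In an octahedral complex each vertex has one trans partner and four cis neighbours.
The distinct arrangements are (5 in all): CO trans, I trans, ONO trans; CO trans, I cis, ONO cis; CO cis, I cis, ONO trans; CO cis, I cis, ONO cis (chiral); CO cis, I trans, ONO cis.
One of these lacks any improper symmetry element and so occurs as an enantiomeric pair, giving 5 + 1 = 6 stereoisomers in total.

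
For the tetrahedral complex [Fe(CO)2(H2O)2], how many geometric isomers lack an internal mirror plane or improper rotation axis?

Only one geometric arrangement is possible.

0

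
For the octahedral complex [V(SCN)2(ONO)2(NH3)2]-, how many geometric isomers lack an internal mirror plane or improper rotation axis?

1

In an octahedral complex each vertex has one trans partner and four cis neighbours.
The distinct arrangements are (5 in all): SCN trans, ONO trans, NH3 trans; SCN cis, ONO cis, NH3 trans; SCN trans, ONO cis, NH3 cis; SCN cis, ONO cis, NH3 cis (chiral); SCN cis, ONO trans, NH3 cis.
One of these lacks any improper symmetry element and so occurs as an enantiomeric pair, giving 5 + 1 = 6 stereoisomers in total.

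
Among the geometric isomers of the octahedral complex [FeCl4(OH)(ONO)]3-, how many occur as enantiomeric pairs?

0

Working through the distinct placements yields 2 geometric isomers: OH and ONO mutually trans; OH and ONO mutually cis.
Each arrangement has an internal mirror plane or centre of symmetry, so none is chiral.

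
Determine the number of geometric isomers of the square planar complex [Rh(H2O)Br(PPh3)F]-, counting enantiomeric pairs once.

A square has two trans pairs of vertices; adjacent vertices are cis.
Working through the distinct placements yields 3 geometric isomers: (Br/H2O trans, F/PPh3 trans); (Br/PPh3 trans, F/H2O trans); (Br/F trans, H2O/PPh3 trans).

3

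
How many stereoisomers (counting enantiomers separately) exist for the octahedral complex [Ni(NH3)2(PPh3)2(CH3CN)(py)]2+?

There are 6 geometric isomers: NH3 cis, PPh3 cis (3 arrangements, 2 chiral); NH3 cis, PPh3 trans; NH3 trans, PPh3 cis; NH3 trans, PPh3 trans.
Of these, 2 lack any improper symmetry element and so occur as enantiomeric pairs, giving 6 + 2 = 8 stereoisomers in total.

8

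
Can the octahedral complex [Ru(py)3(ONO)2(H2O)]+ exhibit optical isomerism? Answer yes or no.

In an octahedral complex each vertex has one trans partner and four cis neighbours.
There are 3 geometric isomers: py mer, ONO cis; py mer, ONO trans; py fac, ONO cis.
Each arrangement has an internal mirror plane or centre of symmetry, so none is chiral.

no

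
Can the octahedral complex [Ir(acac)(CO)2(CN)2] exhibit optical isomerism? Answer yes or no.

The six octahedral sites form three mutually perpendicular trans pairs.
Each acac is bidentate and must span two cis positions.
The distinct arrangements are (3 in all): CO cis, CN trans; CO cis, CN cis (chiral); CO trans, CN cis.
One of these lacks any improper symmetry element and so occurs as an enantiomeric pair, giving 3 + 1 = 4 stereoisomers in total.

yes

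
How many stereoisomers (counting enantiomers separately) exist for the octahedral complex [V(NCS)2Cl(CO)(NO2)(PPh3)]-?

The six octahedral sites form three mutually perpendicular trans pairs.
Systematic enumeration (placing each ligand type in turn and discarding arrangements equivalent by rotation or reflection) gives 9 geometric isomers.
Of these, 6 lack any improper symmetry element and so occur as enantiomeric pairs, giving 9 + 6 = 15 stereoisomers in total.

15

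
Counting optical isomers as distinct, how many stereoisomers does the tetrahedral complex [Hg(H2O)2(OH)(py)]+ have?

Only one geometric arrangement is possible.

1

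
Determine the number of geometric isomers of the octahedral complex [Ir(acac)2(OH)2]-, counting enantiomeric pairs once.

Each acac is bidentate and must span two cis positions.
Working through the distinct placements yields 2 geometric isomers: OH trans; OH cis (chiral).

2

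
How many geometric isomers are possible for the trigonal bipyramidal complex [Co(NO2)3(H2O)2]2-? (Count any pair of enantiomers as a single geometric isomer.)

3

A trigonal bipyramid has two axial and three equatorial sites, which are chemically inequivalent.
There are 3 geometric isomers: H2O both axial; H2O one axial, one equatorial; H2O both equatorial.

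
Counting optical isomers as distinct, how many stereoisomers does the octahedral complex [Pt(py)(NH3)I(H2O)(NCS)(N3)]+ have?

30

Placing the ligands in turn and identifying arrangements related by rotation or reflection leaves 15 distinct geometric isomers.
Of these, 15 lack any improper symmetry element and so occur as enantiomeric pairs, giving 15 + 15 = 30 stereoisomers in total.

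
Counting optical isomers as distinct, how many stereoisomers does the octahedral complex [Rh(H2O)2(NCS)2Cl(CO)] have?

8

An octahedron has six vertices in three trans pairs; every non-trans pair is cis.
Working through the distinct placements yields 6 geometric isomers: H2O trans, NCS trans; H2O cis, NCS cis (3 arrangements, 2 chiral); H2O cis, NCS trans; H2O trans, NCS cis.
Of these, 2 lack any improper symmetry element and so occur as enantiomeric pairs, giving 6 + 2 = 8 stereoisomers in total.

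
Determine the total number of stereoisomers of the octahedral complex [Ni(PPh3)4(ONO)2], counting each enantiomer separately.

An octahedron has six vertices in three trans pairs; every non-trans pair is cis.
Systematic placement gives 2 geometric isomers: ONO trans; ONO cis.
Each arrangement has an internal mirror plane or centre of symmetry, so none is chiral.

2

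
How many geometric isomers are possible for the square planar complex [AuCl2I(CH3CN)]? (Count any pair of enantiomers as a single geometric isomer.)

In a square planar complex each vertex has one trans partner and two cis neighbours.
Systematic placement gives 2 geometric isomers: Cl cis; Cl trans.

2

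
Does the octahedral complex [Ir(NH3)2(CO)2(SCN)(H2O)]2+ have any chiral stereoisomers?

The six octahedral sites form three mutually perpendicular trans pairs.
Systematic placement gives 6 geometric isomers: NH3 cis, CO trans; NH3 trans, CO trans; NH3 cis, CO cis (3 arrangements, 2 chiral); NH3 trans, CO cis.
Of these, 2 lack any improper symmetry element and so occur as enantiomeric pairs, giving 6 + 2 = 8 stereoisomers in total.

yes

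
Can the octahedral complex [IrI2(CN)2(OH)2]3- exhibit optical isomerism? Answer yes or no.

yes

The distinct arrangements are (5 in all): I trans, CN trans, OH trans; I cis, CN trans, OH cis; I cis, CN cis, OH trans; I cis, CN cis, OH cis (chiral); I trans, CN cis, OH cis.
One of these lacks any improper symmetry element and so occurs as an enantiomeric pair, giving 5 + 1 = 6 stereoisomers in total.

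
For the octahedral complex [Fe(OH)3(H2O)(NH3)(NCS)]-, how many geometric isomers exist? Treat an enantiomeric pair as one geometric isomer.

4

Systematic placement gives 4 geometric isomers: OH mer (3 arrangements); OH fac (chiral).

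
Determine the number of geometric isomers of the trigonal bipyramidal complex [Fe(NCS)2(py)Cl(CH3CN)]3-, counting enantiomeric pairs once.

A trigonal bipyramid has two axial and three equatorial sites, which are chemically inequivalent.
Placing the ligands in turn and identifying arrangements related by rotation or reflection leaves 7 distinct geometric isomers.

7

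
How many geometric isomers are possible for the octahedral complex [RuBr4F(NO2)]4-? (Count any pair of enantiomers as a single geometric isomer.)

2

The distinct arrangements are (2 in all): F and NO2 mutually trans; F and NO2 mutually cis.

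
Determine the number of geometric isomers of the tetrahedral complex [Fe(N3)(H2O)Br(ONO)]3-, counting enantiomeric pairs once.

1

In a tetrahedral complex all four positions are equivalent and every pair of ligands is adjacent — there is no cis/trans distinction.
Only one geometric arrangement is possible; it has no improper symmetry element, so it exists as a pair of enantiomers (2 stereoisomers).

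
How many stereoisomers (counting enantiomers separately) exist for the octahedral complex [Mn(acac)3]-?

2

The six octahedral sites form three mutually perpendicular trans pairs.
Each acac is bidentate and must span two cis positions.
Only one geometric arrangement is possible; it has no improper symmetry element, so it exists as a pair of enantiomers (2 stereoisomers).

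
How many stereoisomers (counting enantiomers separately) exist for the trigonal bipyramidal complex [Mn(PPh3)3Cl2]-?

A trigonal bipyramid has two axial and three equatorial sites, which are chemically inequivalent.
There are 3 geometric isomers: Cl both axial; Cl one axial, one equatorial; Cl both equatorial.
Each arrangement has an internal mirror plane or centre of symmetry, so none is chiral.

3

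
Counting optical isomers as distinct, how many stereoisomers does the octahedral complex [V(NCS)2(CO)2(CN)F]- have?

8

The distinct arrangements are (6 in all): NCS trans, CO cis; NCS cis, CO cis (3 arrangements, 2 chiral); NCS trans, CO trans; NCS cis, CO trans.
Of these, 2 lack any improper symmetry element and so occur as enantiomeric pairs, giving 6 + 2 = 8 stereoisomers in total.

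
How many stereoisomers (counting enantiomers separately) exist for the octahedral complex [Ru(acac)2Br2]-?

In an octahedral complex each vertex has one trans partner and four cis neighbours.
Each acac is bidentate and must span two cis positions.
Working through the distinct placements yields 2 geometric isomers: Br trans; Br cis (chiral).
One of these lacks any improper symmetry element and so occurs as an enantiomeric pair, giving 2 + 1 = 3 stereoisomers in total.

3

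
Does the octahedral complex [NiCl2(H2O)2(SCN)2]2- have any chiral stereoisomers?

An octahedron has six vertices in three trans pairs; every non-trans pair is cis.
The distinct arrangements are (5 in all): Cl trans, H2O trans, SCN trans; Cl trans, H2O cis, SCN cis; Cl cis, H2O cis, SCN trans; Cl cis, H2O cis, SCN cis (chiral); Cl cis, H2O trans, SCN cis.
One of these lacks any improper symmetry element and so occurs as an enantiomeric pair, giving 5 + 1 = 6 stereoisomers in total.

yes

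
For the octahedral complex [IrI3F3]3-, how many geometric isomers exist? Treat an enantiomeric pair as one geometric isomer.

In an octahedral complex each vertex has one trans partner and four cis neighbours.
Working through the distinct placements yields 2 geometric isomers: I mer; I fac.

2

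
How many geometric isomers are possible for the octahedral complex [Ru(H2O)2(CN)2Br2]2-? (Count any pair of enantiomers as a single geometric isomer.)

5

The six octahedral sites form three mutually perpendicular trans pairs.
Working through the distinct placements yields 5 geometric isomers: H2O trans, CN trans, Br trans; H2O cis, CN cis, Br trans; H2O trans, CN cis, Br cis; H2O cis, CN cis, Br cis (chiral); H2O cis, CN trans, Br cis.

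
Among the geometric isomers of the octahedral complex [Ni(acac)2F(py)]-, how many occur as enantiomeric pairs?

Each acac is bidentate and must span two cis positions.
There are 2 geometric isomers: F and py mutually cis (chiral); F and py mutually trans.
One of these lacks any improper symmetry element and so occurs as an enantiomeric pair, giving 2 + 1 = 3 stereoisomers in total.

1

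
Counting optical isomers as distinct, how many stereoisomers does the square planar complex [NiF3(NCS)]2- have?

1

Only one geometric arrangement is possible.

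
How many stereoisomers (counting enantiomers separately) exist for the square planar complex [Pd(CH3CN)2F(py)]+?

2

A square has two trans pairs of vertices; adjacent vertices are cis.
Working through the distinct placements yields 2 geometric isomers: CH3CN cis; CH3CN trans.
Each arrangement has an internal mirror plane or centre of symmetry, so none is chiral.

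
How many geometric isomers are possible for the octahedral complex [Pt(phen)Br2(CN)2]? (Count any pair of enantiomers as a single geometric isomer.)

3

The six octahedral sites form three mutually perpendicular trans pairs.
Each phen is bidentate and must span two cis positions.
Systematic placement gives 3 geometric isomers: Br trans, CN cis; Br cis, CN cis (chiral); Br cis, CN trans.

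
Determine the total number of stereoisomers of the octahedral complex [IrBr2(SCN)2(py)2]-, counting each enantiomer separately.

6

In an octahedral complex each vertex has one trans partner and four cis neighbours.
Working through the distinct placements yields 5 geometric isomers: Br trans, SCN trans, py trans; Br trans, SCN cis, py cis; Br cis, SCN cis, py trans; Br cis, SCN cis, py cis (chiral); Br cis, SCN trans, py cis.
One of these lacks any improper symmetry element and so occurs as an enantiomeric pair, giving 5 + 1 = 6 stereoisomers in total.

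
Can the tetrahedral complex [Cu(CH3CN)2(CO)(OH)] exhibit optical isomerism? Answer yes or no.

no

In a tetrahedral complex all four positions are equivalent and every pair of ligands is adjacent — there is no cis/trans distinction.
Only one geometric arrangement is possible.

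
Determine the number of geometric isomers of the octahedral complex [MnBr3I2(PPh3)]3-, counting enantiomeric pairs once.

An octahedron has six vertices in three trans pairs; every non-trans pair is cis.
There are 3 geometric isomers: Br mer, I cis; Br mer, I trans; Br fac, I cis.

3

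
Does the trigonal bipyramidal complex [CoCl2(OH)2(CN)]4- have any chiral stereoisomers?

In a trigonal bipyramid the two axial positions differ from the three equatorial ones.
Systematic enumeration (placing each ligand type in turn and discarding arrangements equivalent by rotation or reflection) gives 5 geometric isomers.
One of these lacks any improper symmetry element and so occurs as an enantiomeric pair, giving 5 + 1 = 6 stereoisomers in total.

yes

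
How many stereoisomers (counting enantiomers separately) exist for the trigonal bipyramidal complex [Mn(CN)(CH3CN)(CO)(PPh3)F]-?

20

Systematic enumeration (placing each ligand type in turn and discarding arrangements equivalent by rotation or reflection) gives 10 geometric isomers.
Of these, 10 lack any improper symmetry element and so occur as enantiomeric pairs, giving 10 + 10 = 20 stereoisomers in total.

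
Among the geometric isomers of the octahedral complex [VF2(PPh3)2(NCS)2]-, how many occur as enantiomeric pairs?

1

An octahedron has six vertices in three trans pairs; every non-trans pair is cis.
There are 5 geometric isomers: F trans, PPh3 trans, NCS trans; F trans, PPh3 cis, NCS cis; F cis, PPh3 trans, NCS cis; F cis, PPh3 cis, NCS cis (chiral); F cis, PPh3 cis, NCS trans.
One of these lacks any improper symmetry element and so occurs as an enantiomeric pair, giving 5 + 1 = 6 stereoisomers in total.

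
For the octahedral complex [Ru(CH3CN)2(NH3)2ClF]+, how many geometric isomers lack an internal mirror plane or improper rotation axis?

2

An octahedron has six vertices in three trans pairs; every non-trans pair is cis.
Working through the distinct placements yields 6 geometric isomers: CH3CN trans, NH3 trans; CH3CN trans, NH3 cis; CH3CN cis, NH3 trans; CH3CN cis, NH3 cis (3 arrangements, 2 chiral).
Of these, 2 lack any improper symmetry element and so occur as enantiomeric pairs, giving 6 + 2 = 8 stereoisomers in total.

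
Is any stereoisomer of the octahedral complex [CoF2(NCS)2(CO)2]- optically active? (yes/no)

In an octahedral complex each vertex has one trans partner and four cis neighbours.
Working through the distinct placements yields 5 geometric isomers: F trans, NCS trans, CO trans; F cis, NCS cis, CO trans; F cis, NCS trans, CO cis; F cis, NCS cis, CO cis (chiral); F trans, NCS cis, CO cis.
One of these lacks any improper symmetry element and so occurs as an enantiomeric pair, giving 5 + 1 = 6 stereoisomers in total.

yes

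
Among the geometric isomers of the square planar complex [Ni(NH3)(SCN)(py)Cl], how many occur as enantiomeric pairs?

In a square planar complex each vertex has one trans partner and two cis neighbours.
Systematic placement gives 3 geometric isomers: (Cl/SCN trans, NH3/py trans); (Cl/py trans, NH3/SCN trans); (Cl/NH3 trans, SCN/py trans).
Each arrangement has an internal mirror plane or centre of symmetry, so none is chiral.

0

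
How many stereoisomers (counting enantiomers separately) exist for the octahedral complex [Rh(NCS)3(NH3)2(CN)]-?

An octahedron has six vertices in three trans pairs; every non-trans pair is cis.
Working through the distinct placements yields 3 geometric isomers: NCS mer, NH3 trans; NCS fac, NH3 cis; NCS mer, NH3 cis.
Each arrangement has an internal mirror plane or centre of symmetry, so none is chiral.

3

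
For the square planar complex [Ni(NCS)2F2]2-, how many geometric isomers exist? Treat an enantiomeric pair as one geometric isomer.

In a square planar complex each vertex has one trans partner and two cis neighbours.
Working through the distinct placements yields 2 geometric isomers: NCS cis; NCS trans.

2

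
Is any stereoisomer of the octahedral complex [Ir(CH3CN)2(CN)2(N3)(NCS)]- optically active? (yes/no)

There are 6 geometric isomers: CH3CN trans, CN trans; CH3CN trans, CN cis; CH3CN cis, CN cis (3 arrangements, 2 chiral); CH3CN cis, CN trans.
Of these, 2 lack any improper symmetry element and so occur as enantiomeric pairs, giving 6 + 2 = 8 stereoisomers in total.

yes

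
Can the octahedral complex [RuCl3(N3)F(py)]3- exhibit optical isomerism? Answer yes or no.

yes

Working through the distinct placements yields 4 geometric isomers: Cl mer (3 arrangements); Cl fac (chiral).
One of these lacks any improper symmetry element and so occurs as an enantiomeric pair, giving 4 + 1 = 5 stereoisomers in total.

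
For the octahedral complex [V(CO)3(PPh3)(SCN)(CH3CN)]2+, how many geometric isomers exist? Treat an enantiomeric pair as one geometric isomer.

In an octahedral complex each vertex has one trans partner and four cis neighbours.
Working through the distinct placements yields 4 geometric isomers: CO mer (3 arrangements); CO fac (chiral).

4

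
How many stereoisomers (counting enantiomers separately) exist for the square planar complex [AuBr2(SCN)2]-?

2

In a square planar complex each vertex has one trans partner and two cis neighbours.
The distinct arrangements are (2 in all): Br cis; Br trans.
Each arrangement has an internal mirror plane or centre of symmetry, so none is chiral.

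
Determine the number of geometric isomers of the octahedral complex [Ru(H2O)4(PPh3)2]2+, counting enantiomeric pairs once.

The six octahedral sites form three mutually perpendicular trans pairs.
Systematic placement gives 2 geometric isomers: PPh3 trans; PPh3 cis.

2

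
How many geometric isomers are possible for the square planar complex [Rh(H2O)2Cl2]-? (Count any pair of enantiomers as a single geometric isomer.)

A square has two trans pairs of vertices; adjacent vertices are cis.
Systematic placement gives 2 geometric isomers: H2O cis; H2O trans.

2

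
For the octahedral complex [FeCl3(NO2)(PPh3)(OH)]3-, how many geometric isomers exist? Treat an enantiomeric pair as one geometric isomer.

The distinct arrangements are (4 in all): Cl mer (3 arrangements); Cl fac (chiral).

4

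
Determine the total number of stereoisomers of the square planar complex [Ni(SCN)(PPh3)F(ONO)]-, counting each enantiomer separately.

3

A square has two trans pairs of vertices; adjacent vertices are cis.
The distinct arrangements are (3 in all): (F/PPh3 trans, ONO/SCN trans); (F/SCN trans, ONO/PPh3 trans); (F/ONO trans, PPh3/SCN trans).
Each arrangement has an internal mirror plane or centre of symmetry, so none is chiral.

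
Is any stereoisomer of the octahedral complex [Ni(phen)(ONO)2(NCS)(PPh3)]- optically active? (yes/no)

In an octahedral complex each vertex has one trans partner and four cis neighbours.
Each phen is bidentate and must span two cis positions.
There are 4 geometric isomers: ONO cis (3 arrangements, 2 chiral); ONO trans.
Of these, 2 lack any improper symmetry element and so occur as enantiomeric pairs, giving 4 + 2 = 6 stereoisomers in total.

yes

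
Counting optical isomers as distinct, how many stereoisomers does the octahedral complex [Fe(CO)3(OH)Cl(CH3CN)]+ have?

The six octahedral sites form three mutually perpendicular trans pairs.
There are 4 geometric isomers: CO mer (3 arrangements); CO fac (chiral).
One of these lacks any improper symmetry element and so occurs as an enantiomeric pair, giving 4 + 1 = 5 stereoisomers in total.

5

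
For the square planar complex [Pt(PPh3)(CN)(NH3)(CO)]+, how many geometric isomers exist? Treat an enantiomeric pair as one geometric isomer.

In a square planar complex each vertex has one trans partner and two cis neighbours.
Systematic placement gives 3 geometric isomers: (CN/NH3 trans, CO/PPh3 trans); (CN/PPh3 trans, CO/NH3 trans); (CN/CO trans, NH3/PPh3 trans).

3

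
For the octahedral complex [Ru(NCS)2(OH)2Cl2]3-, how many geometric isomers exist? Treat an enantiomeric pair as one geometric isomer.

5

The six octahedral sites form three mutually perpendicular trans pairs.
Working through the distinct placements yields 5 geometric isomers: NCS trans, OH trans, Cl trans; NCS cis, OH cis, Cl trans; NCS cis, OH trans, Cl cis; NCS cis, OH cis, Cl cis (chiral); NCS trans, OH cis, Cl cis.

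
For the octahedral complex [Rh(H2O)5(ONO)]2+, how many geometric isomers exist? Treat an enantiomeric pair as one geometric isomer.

The six octahedral sites form three mutually perpendicular trans pairs.
Only one geometric arrangement is possible.

1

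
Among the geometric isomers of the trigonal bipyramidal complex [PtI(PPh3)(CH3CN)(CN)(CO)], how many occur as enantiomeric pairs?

Exhaustive case analysis gives 10 geometric isomers.
Of these, 10 lack any improper symmetry element and so occur as enantiomeric pairs, giving 10 + 10 = 20 stereoisomers in total.

10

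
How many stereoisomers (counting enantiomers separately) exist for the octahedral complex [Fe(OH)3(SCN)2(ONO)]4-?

An octahedron has six vertices in three trans pairs; every non-trans pair is cis.
The distinct arrangements are (3 in all): OH mer, SCN trans; OH mer, SCN cis; OH fac, SCN cis.
Each arrangement has an internal mirror plane or centre of symmetry, so none is chiral.

3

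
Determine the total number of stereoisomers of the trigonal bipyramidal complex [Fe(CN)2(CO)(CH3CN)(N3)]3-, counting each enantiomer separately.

10

Exhaustive case analysis gives 7 geometric isomers.
Of these, 3 lack any improper symmetry element and so occur as enantiomeric pairs, giving 7 + 3 = 10 stereoisomers in total.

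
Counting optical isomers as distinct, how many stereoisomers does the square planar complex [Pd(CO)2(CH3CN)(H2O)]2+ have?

In a square planar complex each vertex has one trans partner and two cis neighbours.
Systematic placement gives 2 geometric isomers: CO cis; CO trans.
Each arrangement has an internal mirror plane or centre of symmetry, so none is chiral.

2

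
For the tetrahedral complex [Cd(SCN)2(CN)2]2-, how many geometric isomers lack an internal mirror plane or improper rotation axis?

Only one geometric arrangement is possible.

0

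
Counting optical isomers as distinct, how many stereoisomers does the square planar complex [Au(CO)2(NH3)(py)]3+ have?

2

In a square planar complex each vertex has one trans partner and two cis neighbours.
Systematic placement gives 2 geometric isomers: CO cis; CO trans.
Each arrangement has an internal mirror plane or centre of symmetry, so none is chiral.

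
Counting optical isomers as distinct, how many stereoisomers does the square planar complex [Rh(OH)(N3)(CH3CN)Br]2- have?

The distinct arrangements are (3 in all): (Br/N3 trans, CH3CN/OH trans); (Br/OH trans, CH3CN/N3 trans); (Br/CH3CN trans, N3/OH trans).
Each arrangement has an internal mirror plane or centre of symmetry, so none is chiral.

3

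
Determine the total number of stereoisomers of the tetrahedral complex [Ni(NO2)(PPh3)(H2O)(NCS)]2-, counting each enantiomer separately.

2

In a tetrahedral complex all four positions are equivalent and every pair of ligands is adjacent — there is no cis/trans distinction.
Only one geometric arrangement is possible; it has no improper symmetry element, so it exists as a pair of enantiomers (2 stereoisomers).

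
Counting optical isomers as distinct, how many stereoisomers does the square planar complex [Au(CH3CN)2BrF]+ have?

A square has two trans pairs of vertices; adjacent vertices are cis.
There are 2 geometric isomers: CH3CN cis; CH3CN trans.
Each arrangement has an internal mirror plane or centre of symmetry, so none is chiral.

2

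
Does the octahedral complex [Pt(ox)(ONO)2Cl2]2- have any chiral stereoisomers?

The six octahedral sites form three mutually perpendicular trans pairs.
Each ox is bidentate and must span two cis positions.
Working through the distinct placements yields 3 geometric isomers: ONO cis, Cl trans; ONO cis, Cl cis (chiral); ONO trans, Cl cis.
One of these lacks any improper symmetry element and so occurs as an enantiomeric pair, giving 3 + 1 = 4 stereoisomers in total.

yes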